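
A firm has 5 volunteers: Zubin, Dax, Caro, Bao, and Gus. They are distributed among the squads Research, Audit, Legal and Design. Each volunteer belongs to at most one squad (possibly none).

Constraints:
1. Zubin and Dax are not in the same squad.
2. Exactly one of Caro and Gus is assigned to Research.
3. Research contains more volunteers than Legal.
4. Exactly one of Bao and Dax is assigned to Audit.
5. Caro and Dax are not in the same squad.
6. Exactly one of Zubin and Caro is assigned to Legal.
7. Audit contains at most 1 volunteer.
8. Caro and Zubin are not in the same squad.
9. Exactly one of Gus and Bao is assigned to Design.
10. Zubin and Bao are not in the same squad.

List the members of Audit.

Audit = {Dax}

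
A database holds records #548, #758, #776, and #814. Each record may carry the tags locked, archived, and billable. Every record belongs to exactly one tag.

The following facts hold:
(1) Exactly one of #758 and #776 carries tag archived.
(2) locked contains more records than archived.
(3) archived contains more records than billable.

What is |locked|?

3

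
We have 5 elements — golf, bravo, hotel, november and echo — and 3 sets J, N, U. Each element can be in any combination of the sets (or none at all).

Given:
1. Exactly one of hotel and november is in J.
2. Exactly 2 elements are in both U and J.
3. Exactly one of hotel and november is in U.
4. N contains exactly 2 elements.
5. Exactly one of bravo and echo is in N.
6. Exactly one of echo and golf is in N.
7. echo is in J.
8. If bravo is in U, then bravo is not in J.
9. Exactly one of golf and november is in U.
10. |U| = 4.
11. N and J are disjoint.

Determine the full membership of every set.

J = {echo, hotel}; N = {bravo, golf}; U = {bravo, echo, golf, hotel}

From (7): echo ∈ J.
(11) (disjoint): echo ∉ N.
(5) (exactly one): bravo ∈ N.
(6) (exactly one): golf ∈ N.
(11) (disjoint): golf ∉ J.
(11) (disjoint): bravo ∉ J.
(4): N already has 2, so the rest are out.
Suppose golf ∉ U: no assignment then satisfies all the clues, so golf ∈ U.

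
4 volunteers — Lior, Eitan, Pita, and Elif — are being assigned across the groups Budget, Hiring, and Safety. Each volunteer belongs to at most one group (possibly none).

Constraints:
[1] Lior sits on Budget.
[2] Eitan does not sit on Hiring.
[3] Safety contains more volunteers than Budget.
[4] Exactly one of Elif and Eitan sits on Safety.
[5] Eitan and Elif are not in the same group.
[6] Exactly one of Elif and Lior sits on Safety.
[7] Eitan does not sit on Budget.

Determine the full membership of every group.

Budget = {Lior}; Hiring = {}; Safety = {Elif, Pita}

From (1): Lior ∈ Budget.
From (2): Eitan ∉ Hiring.
From (7): Eitan ∉ Budget.
(6) (exactly one): Elif ∈ Safety.
(4) (exactly one): Eitan ∉ Safety.
Suppose Pita ∈ Budget: no assignment then satisfies all the clues, so Pita ∉ Budget.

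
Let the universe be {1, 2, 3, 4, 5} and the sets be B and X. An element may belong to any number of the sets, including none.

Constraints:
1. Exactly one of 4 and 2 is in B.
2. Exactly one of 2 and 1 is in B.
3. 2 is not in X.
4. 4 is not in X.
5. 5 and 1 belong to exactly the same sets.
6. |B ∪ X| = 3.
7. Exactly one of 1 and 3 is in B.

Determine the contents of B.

B = {1, 4, 5}

From (3): 2 ∉ X.
From (4): 4 ∉ X.
Suppose 1 ∉ B: no assignment then satisfies all the clues, so 1 ∈ B.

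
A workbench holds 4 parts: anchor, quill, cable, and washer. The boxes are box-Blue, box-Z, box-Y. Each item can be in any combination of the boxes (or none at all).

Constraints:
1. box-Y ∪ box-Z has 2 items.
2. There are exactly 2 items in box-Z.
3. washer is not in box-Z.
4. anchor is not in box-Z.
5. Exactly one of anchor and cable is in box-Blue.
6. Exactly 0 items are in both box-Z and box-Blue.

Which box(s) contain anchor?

anchor: box-Blue

From (3): washer ∉ box-Z.
From (4): anchor ∉ box-Z.
(2): only 2 candidates remain for box-Z, so all are in.
Suppose anchor ∉ box-Blue: no assignment then satisfies all the clues, so anchor ∈ box-Blue.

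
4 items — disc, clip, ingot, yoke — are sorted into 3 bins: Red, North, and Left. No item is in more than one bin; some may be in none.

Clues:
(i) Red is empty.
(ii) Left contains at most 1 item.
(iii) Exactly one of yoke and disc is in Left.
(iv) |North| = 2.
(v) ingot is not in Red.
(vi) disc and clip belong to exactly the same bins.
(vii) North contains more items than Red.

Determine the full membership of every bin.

Red = {}; North = {clip, disc}; Left = {yoke}

From (v): ingot ∉ Red.
(i): Red already has 0, so the rest are out.
Suppose disc ∉ North: no assignment then satisfies all the clues, so disc ∈ North.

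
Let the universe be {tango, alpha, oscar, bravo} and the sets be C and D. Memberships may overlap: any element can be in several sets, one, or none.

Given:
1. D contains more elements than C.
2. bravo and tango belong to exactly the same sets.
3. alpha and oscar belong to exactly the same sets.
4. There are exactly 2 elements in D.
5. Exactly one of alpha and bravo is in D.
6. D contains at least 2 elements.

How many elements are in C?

0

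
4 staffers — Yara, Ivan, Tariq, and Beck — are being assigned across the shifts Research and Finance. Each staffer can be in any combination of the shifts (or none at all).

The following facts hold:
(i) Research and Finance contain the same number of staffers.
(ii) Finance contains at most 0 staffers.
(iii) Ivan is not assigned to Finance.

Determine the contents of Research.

From (iii): Ivan ∉ Finance.
(ii): Finance already has 0, so the rest are out.
Suppose Yara ∈ Research: no assignment then satisfies all the clues, so Yara ∉ Research.

Research = {}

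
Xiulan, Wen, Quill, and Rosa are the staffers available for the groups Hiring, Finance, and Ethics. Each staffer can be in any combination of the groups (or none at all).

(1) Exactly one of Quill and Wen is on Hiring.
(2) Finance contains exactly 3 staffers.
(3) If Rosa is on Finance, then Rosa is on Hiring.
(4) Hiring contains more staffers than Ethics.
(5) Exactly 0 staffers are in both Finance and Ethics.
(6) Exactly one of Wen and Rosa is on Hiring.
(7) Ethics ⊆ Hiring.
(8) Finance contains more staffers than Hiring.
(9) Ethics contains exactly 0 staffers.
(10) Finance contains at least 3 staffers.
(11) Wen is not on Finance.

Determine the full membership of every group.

Hiring = {Quill, Rosa}; Finance = {Quill, Rosa, Xiulan}; Ethics = {}

From (11): Wen ∉ Finance.
(2): only 3 candidates remain for Finance, so all are in.
(3): Rosa ∈ Hiring.
(6) (exactly one): Wen ∉ Hiring.
(7) contrapositive: Wen ∉ Ethics.
(9): Ethics already has 0, so the rest are out.
(1) (exactly one): Quill ∈ Hiring.
Suppose Xiulan ∈ Hiring: no assignment then satisfies all the clues, so Xiulan ∉ Hiring.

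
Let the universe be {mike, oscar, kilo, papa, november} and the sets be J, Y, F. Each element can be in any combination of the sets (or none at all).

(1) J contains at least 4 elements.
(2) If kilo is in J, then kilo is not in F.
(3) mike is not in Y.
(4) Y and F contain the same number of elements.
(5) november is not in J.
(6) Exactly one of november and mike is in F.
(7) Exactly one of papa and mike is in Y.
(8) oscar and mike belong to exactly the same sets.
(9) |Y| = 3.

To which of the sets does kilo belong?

kilo: J, Y

From (3): mike ∉ Y.
From (5): november ∉ J.
(1): only 4 candidates remain for J, so all are in.
(2): kilo ∉ F.
(7) (exactly one): papa ∈ Y.
(8): oscar matches mike: oscar ∉ Y.
(9): only 3 candidates remain for Y, so all are in.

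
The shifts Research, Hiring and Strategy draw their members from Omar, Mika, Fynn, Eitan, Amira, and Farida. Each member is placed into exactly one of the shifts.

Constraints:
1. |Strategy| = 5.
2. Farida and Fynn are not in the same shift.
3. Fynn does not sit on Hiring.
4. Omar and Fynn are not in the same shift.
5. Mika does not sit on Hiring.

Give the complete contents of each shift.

Research = {Fynn}; Hiring = {}; Strategy = {Amira, Eitan, Farida, Mika, Omar}

From (3): Fynn ∉ Hiring.
From (5): Mika ∉ Hiring.
Suppose Omar ∈ Research: no assignment then satisfies all the clues, so Omar ∉ Research.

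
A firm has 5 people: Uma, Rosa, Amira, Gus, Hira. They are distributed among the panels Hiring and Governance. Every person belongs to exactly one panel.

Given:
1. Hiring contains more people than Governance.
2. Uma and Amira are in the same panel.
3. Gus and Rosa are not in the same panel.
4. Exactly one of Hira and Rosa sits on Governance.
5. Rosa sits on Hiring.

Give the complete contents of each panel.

Hiring = {Amira, Rosa, Uma}; Governance = {Gus, Hira}

From (5): Rosa ∈ Hiring.
(3): Gus ∉ Hiring.
(4) (exactly one): Hira ∈ Governance.
Only one panel left: Gus ∈ Governance.
Suppose Uma ∉ Hiring: no assignment then satisfies all the clues, so Uma ∈ Hiring.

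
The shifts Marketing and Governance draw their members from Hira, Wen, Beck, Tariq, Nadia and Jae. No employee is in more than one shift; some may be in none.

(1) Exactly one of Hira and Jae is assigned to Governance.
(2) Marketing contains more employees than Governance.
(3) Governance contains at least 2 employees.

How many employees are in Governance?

2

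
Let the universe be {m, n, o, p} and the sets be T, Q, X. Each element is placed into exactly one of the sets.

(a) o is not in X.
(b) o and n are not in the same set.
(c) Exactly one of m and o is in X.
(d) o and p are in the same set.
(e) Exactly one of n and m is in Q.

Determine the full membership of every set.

From (a): o ∉ X.
(c) (exactly one): m ∈ X.
(d): p matches o: p ∉ X.
(e) (exactly one): n ∈ Q.
(b): o ∉ Q.
(d): p matches o: p ∉ Q.
Only one set left: o ∈ T.
Only one set left: p ∈ T.

T = {o, p}; Q = {n}; X = {m}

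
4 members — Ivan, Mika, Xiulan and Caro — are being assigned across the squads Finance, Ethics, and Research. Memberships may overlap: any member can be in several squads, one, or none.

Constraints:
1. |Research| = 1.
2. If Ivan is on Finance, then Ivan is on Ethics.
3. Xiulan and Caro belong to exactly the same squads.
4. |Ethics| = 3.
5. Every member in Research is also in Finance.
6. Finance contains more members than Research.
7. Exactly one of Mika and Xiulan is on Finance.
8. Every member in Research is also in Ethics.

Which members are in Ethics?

Ethics = {Caro, Ivan, Xiulan}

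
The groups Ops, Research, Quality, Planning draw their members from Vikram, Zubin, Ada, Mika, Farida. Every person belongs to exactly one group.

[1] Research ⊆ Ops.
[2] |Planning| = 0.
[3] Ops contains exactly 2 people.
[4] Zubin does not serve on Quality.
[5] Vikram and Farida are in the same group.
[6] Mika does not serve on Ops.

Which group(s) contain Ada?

Ada: Ops

From (4): Zubin ∉ Quality.
From (6): Mika ∉ Ops.
(1) contrapositive: Mika ∉ Research.
(2): Planning already has 0, so the rest are out.
Only one group left: Mika ∈ Quality.
Suppose Ada ∉ Ops: no assignment then satisfies all the clues, so Ada ∈ Ops.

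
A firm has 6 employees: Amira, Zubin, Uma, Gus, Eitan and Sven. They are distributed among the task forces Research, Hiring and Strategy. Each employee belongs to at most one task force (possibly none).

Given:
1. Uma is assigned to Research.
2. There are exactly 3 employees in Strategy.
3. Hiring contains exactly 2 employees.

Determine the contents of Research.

Research = {Uma}

From (1): Uma ∈ Research.
Suppose Amira ∈ Research: no assignment then satisfies all the clues, so Amira ∉ Research.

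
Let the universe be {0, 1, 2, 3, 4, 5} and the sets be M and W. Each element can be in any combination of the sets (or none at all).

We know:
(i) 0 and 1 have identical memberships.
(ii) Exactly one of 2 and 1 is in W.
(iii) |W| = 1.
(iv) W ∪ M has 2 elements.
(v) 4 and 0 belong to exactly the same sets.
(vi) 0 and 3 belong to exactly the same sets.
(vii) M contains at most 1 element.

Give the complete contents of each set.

M = {5}; W = {2}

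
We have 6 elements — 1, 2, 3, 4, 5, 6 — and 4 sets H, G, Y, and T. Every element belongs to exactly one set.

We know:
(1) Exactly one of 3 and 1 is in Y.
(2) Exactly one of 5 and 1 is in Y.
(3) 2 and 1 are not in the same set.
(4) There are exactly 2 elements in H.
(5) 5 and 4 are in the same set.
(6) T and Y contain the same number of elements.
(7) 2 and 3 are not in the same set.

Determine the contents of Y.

Y = {1}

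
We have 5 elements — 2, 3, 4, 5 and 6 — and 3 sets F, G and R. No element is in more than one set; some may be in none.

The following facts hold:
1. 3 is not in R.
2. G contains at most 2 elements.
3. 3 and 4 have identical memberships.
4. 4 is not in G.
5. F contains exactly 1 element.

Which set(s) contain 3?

3: none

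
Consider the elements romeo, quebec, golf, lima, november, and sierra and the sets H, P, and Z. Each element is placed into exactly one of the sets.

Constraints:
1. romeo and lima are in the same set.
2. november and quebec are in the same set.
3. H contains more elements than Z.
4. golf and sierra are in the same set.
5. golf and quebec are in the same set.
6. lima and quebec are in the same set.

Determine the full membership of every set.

H = {golf, lima, november, quebec, romeo, sierra}; P = {}; Z = {}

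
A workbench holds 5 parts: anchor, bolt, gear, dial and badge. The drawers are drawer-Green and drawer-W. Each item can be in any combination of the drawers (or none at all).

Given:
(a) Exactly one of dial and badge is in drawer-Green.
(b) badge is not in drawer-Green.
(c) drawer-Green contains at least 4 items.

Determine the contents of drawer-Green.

From (b): badge ∉ drawer-Green.
(a) (exactly one): dial ∈ drawer-Green.
(c): only 4 candidates remain for drawer-Green, so all are in.

drawer-Green = {anchor, bolt, dial, gear}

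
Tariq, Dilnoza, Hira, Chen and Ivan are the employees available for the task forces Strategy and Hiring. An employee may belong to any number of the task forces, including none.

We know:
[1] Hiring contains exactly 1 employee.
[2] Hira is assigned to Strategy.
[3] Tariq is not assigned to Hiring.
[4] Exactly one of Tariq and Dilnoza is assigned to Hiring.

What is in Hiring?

From (2): Hira ∈ Strategy.
From (3): Tariq ∉ Hiring.
(4) (exactly one): Dilnoza ∈ Hiring.
(1): Hiring already has 1, so the rest are out.

Hiring = {Dilnoza}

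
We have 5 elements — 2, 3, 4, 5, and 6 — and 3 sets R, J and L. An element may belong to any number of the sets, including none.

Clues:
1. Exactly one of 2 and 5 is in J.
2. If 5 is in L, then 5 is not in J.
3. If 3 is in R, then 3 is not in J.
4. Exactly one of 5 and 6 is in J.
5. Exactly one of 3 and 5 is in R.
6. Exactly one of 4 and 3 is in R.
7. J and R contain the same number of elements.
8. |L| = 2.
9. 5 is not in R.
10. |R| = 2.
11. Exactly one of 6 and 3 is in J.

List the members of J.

From (9): 5 ∉ R.
(5) (exactly one): 3 ∈ R.
(6) (exactly one): 4 ∉ R.
(3): 3 ∉ J.
(11) (exactly one): 6 ∈ J.
(4) (exactly one): 5 ∉ J.
(1) (exactly one): 2 ∈ J.
Suppose 4 ∈ J: no assignment then satisfies all the clues, so 4 ∉ J.

J = {2, 6}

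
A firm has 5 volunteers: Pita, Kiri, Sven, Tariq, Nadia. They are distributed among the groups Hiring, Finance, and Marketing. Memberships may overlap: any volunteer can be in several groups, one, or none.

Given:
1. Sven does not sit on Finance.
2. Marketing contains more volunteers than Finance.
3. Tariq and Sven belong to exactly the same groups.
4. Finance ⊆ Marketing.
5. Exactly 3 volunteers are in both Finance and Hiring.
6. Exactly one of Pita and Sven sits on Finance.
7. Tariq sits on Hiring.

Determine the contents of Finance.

Finance = {Kiri, Nadia, Pita}

From (1): Sven ∉ Finance.
From (7): Tariq ∈ Hiring.
(3): Sven matches Tariq: Sven ∈ Hiring.
(3): Tariq matches Sven: Tariq ∉ Finance.
(6) (exactly one): Pita ∈ Finance.
(4) with Pita ∈ Finance: Pita ∈ Marketing.
Suppose Kiri ∉ Finance: no assignment then satisfies all the clues, so Kiri ∈ Finance.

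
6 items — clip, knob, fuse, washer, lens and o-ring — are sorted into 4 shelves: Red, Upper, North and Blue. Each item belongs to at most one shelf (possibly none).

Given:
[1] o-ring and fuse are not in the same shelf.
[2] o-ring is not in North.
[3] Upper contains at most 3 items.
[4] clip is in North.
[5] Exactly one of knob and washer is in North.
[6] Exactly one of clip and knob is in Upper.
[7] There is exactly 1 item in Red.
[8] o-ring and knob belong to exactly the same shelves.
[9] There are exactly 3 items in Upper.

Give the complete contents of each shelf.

Red = {fuse}; Upper = {knob, lens, o-ring}; North = {clip, washer}; Blue = {}

From (2): o-ring ∉ North.
From (4): clip ∈ North.
(6) (exactly one): knob ∈ Upper.
(8): o-ring matches knob: o-ring ∉ Red.
(8): o-ring matches knob: o-ring ∈ Upper.
(1): fuse ∉ Upper.
(5) (exactly one): washer ∈ North.
(9): only 3 candidates remain for Upper, so all are in.
(7): only 1 candidates remain for Red, so all are in.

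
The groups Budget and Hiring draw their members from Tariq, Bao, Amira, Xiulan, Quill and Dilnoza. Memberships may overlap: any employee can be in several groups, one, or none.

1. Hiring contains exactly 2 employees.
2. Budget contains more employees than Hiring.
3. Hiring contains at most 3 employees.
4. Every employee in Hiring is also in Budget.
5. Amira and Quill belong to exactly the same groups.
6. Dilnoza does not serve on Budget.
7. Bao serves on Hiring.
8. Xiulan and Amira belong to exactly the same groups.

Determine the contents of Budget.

Budget = {Amira, Bao, Quill, Tariq, Xiulan}

From (6): Dilnoza ∉ Budget.
From (7): Bao ∈ Hiring.
(4) with Bao ∈ Hiring: Bao ∈ Budget.
(4) contrapositive: Dilnoza ∉ Hiring.
Suppose Tariq ∉ Budget: no assignment then satisfies all the clues, so Tariq ∈ Budget.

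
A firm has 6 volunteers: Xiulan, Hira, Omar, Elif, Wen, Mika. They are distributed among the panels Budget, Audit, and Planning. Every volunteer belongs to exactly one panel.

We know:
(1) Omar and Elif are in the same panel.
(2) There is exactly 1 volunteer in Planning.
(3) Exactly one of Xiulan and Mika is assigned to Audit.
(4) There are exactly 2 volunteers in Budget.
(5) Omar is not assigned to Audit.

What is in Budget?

Budget = {Elif, Omar}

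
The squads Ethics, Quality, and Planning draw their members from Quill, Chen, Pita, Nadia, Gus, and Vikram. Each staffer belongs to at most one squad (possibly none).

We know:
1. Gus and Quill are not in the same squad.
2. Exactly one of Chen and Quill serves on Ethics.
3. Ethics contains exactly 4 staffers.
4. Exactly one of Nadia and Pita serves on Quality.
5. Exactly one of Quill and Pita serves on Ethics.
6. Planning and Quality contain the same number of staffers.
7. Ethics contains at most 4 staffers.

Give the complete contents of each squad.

Ethics = {Chen, Gus, Pita, Vikram}; Quality = {Nadia}; Planning = {Quill}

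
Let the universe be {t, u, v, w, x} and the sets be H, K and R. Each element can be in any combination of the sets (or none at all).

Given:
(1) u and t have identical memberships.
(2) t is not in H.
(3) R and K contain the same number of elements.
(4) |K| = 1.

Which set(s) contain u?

u: none

From (2): t ∉ H.
(1): u matches t: u ∉ H.
Suppose u ∈ K: no assignment then satisfies all the clues, so u ∉ K.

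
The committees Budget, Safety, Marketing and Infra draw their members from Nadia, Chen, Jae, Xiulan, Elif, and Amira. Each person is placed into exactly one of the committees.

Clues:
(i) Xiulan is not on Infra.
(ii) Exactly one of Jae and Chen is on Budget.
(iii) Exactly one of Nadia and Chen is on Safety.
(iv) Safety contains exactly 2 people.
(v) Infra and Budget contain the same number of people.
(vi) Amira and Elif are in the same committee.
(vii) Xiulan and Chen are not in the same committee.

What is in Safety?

Safety = {Nadia, Xiulan}

From (i): Xiulan ∉ Infra.
Suppose Nadia ∉ Safety: no assignment then satisfies all the clues, so Nadia ∈ Safety.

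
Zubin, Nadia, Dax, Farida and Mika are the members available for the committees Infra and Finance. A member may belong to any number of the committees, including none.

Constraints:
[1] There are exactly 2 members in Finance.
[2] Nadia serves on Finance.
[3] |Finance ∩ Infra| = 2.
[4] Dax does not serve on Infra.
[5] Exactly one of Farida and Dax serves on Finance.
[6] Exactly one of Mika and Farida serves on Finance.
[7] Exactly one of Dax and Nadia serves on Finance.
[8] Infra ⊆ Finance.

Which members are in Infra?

Infra = {Farida, Nadia}

From (2): Nadia ∈ Finance.
From (4): Dax ∉ Infra.
(7) (exactly one): Dax ∉ Finance.
(5) (exactly one): Farida ∈ Finance.
(6) (exactly one): Mika ∉ Finance.
(8) contrapositive: Mika ∉ Infra.
(1): Finance already has 2, so the rest are out.
(8) contrapositive: Zubin ∉ Infra.
Suppose Nadia ∉ Infra: no assignment then satisfies all the clues, so Nadia ∈ Infra.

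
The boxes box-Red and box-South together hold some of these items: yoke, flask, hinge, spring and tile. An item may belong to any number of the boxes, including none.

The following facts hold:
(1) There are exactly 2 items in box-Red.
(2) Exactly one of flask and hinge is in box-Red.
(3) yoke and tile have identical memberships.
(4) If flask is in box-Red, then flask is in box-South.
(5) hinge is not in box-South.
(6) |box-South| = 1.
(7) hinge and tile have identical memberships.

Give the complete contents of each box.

box-Red = {flask, spring}; box-South = {flask}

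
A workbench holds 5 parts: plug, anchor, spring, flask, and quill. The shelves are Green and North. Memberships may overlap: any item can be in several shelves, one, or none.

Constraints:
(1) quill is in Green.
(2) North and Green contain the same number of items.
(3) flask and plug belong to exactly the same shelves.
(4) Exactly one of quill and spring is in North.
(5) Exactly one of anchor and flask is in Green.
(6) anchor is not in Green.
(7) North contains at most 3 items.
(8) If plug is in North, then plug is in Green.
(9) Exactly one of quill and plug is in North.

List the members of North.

North = {flask, plug, spring}

From (1): quill ∈ Green.
From (6): anchor ∉ Green.
(5) (exactly one): flask ∈ Green.
(3): plug matches flask: plug ∈ Green.
Suppose plug ∉ North: no assignment then satisfies all the clues, so plug ∈ North.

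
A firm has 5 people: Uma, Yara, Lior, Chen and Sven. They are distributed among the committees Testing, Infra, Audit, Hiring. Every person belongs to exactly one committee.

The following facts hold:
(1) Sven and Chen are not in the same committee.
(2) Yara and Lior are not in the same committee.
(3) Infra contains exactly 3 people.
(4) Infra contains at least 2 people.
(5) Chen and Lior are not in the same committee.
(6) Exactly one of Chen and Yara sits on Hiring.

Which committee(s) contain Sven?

Sven: Infra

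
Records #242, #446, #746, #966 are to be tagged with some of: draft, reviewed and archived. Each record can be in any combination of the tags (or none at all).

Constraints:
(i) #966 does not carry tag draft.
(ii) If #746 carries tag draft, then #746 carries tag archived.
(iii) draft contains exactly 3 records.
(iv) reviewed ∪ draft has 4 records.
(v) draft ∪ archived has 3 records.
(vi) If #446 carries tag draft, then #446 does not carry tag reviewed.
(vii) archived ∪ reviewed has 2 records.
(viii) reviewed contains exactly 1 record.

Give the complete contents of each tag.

draft = {#242, #446, #746}; reviewed = {#966}; archived = {#746}

From (i): #966 ∉ draft.
(iii): only 3 candidates remain for draft, so all are in.
(vi): #446 ∉ reviewed.
(ii): #746 ∈ archived.
Suppose #242 ∈ reviewed: no assignment then satisfies all the clues, so #242 ∉ reviewed.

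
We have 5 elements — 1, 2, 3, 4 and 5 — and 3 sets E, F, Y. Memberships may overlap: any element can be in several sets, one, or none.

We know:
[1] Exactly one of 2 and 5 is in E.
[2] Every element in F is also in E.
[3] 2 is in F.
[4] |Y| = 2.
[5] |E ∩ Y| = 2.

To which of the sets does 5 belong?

From (3): 2 ∈ F.
(2) with 2 ∈ F: 2 ∈ E.
(1) (exactly one): 5 ∉ E.
(2) contrapositive: 5 ∉ F.
Suppose 5 ∈ Y: no assignment then satisfies all the clues, so 5 ∉ Y.

5: none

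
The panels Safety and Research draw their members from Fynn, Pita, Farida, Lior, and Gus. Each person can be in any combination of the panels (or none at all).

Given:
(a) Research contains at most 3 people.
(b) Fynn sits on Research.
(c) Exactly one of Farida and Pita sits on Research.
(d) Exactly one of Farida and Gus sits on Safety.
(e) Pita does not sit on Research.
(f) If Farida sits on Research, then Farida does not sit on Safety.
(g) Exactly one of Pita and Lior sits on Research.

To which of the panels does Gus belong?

Gus: Safety

From (b): Fynn ∈ Research.
From (e): Pita ∉ Research.
(c) (exactly one): Farida ∈ Research.
(f): Farida ∉ Safety.
(g) (exactly one): Lior ∈ Research.
(a): Research already has 3, so the rest are out.
(d) (exactly one): Gus ∈ Safety.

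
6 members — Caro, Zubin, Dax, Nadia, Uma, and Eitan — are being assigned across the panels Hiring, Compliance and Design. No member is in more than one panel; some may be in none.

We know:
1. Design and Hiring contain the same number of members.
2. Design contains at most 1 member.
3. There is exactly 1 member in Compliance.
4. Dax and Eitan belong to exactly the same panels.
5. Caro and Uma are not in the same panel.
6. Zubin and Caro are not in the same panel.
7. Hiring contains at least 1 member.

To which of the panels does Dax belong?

Dax: none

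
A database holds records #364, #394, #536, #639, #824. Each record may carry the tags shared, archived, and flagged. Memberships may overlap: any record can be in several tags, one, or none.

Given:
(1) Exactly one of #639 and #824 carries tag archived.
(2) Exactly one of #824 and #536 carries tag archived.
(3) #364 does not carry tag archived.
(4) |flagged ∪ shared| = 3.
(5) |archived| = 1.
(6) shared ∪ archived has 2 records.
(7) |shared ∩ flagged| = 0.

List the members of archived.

archived = {#824}

From (3): #364 ∉ archived.
Suppose #394 ∈ archived: no assignment then satisfies all the clues, so #394 ∉ archived.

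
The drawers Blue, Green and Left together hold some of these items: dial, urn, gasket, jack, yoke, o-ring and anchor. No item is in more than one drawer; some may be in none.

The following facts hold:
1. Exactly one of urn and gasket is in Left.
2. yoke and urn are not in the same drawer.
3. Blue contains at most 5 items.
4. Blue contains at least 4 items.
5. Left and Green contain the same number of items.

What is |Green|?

1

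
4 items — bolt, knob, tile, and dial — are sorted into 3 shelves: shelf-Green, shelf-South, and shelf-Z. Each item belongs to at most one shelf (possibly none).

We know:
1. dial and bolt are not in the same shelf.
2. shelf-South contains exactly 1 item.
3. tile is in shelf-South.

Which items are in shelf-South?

shelf-South = {tile}

From (3): tile ∈ shelf-South.
(2): shelf-South already has 1, so the rest are out.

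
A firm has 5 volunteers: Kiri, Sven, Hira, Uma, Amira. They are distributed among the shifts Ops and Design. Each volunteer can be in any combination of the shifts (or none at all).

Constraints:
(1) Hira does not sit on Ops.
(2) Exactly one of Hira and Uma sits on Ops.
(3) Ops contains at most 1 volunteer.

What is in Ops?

From (1): Hira ∉ Ops.
(2) (exactly one): Uma ∈ Ops.
(3): Ops already has 1, so the rest are out.

Ops = {Uma}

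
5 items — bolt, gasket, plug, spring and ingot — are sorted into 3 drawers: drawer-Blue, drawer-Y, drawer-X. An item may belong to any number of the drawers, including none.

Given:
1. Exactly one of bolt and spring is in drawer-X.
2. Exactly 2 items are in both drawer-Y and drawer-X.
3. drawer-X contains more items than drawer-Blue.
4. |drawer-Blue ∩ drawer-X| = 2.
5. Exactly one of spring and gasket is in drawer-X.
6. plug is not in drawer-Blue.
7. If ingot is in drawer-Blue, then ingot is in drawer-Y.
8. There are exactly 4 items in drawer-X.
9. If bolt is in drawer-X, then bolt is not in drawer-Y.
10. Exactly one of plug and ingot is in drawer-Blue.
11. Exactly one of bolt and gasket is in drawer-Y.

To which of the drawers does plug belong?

plug: drawer-X

From (6): plug ∉ drawer-Blue.
(10) (exactly one): ingot ∈ drawer-Blue.
(7): ingot ∈ drawer-Y.
Suppose plug ∈ drawer-Y: no assignment then satisfies all the clues, so plug ∉ drawer-Y.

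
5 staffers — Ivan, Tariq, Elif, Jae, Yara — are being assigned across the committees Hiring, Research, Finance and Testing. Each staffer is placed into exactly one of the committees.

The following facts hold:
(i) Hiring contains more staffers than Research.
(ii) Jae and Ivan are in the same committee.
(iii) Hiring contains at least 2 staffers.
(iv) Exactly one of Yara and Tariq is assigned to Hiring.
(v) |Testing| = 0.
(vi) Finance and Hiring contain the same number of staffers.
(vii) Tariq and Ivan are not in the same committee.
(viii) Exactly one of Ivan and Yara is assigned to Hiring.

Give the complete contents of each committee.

Hiring = {Elif, Yara}; Research = {Tariq}; Finance = {Ivan, Jae}; Testing = {}

(v): Testing already has 0, so the rest are out.
Suppose Ivan ∈ Hiring: no assignment then satisfies all the clues, so Ivan ∉ Hiring.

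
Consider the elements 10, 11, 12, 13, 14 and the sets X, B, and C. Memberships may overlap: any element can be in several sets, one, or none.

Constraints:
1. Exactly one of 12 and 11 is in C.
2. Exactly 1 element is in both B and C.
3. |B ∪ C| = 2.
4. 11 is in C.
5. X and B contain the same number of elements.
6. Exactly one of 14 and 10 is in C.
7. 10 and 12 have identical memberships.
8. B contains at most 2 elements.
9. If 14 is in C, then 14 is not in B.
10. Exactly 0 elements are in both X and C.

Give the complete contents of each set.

X = {13}; B = {11}; C = {11, 14}

From (4): 11 ∈ C.
(1) (exactly one): 12 ∉ C.
(7): 10 matches 12: 10 ∉ C.
(6) (exactly one): 14 ∈ C.
(9): 14 ∉ B.
Suppose 10 ∈ X: no assignment then satisfies all the clues, so 10 ∉ X.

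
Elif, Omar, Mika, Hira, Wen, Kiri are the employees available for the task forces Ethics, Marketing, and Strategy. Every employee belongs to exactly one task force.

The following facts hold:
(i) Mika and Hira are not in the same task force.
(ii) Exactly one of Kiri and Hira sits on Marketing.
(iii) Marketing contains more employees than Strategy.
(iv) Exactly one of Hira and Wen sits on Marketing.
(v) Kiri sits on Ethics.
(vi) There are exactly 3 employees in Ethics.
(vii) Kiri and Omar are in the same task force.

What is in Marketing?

Marketing = {Elif, Hira}

From (v): Kiri ∈ Ethics.
(ii) (exactly one): Hira ∈ Marketing.
(iv) (exactly one): Wen ∉ Marketing.
(vii): Omar matches Kiri: Omar ∈ Ethics.
(i): Mika ∉ Marketing.
Suppose Elif ∉ Marketing: no assignment then satisfies all the clues, so Elif ∈ Marketing.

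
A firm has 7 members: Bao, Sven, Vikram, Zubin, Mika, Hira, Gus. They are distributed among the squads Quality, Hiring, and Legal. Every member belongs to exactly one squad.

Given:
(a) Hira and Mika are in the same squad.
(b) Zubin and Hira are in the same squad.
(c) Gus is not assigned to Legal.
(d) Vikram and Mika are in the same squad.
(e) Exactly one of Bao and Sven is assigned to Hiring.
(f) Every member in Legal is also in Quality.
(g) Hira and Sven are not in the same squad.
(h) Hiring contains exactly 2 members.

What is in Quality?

Quality = {Bao, Hira, Mika, Vikram, Zubin}

From (c): Gus ∉ Legal.
Suppose Bao ∉ Quality: no assignment then satisfies all the clues, so Bao ∈ Quality.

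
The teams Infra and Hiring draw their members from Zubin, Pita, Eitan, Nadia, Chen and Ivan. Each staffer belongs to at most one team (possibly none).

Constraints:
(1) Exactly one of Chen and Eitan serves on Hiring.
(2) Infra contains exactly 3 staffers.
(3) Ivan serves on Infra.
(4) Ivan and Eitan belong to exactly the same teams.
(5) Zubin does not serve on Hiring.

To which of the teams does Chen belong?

Chen: Hiring

From (3): Ivan ∈ Infra.
From (5): Zubin ∉ Hiring.
(4): Eitan matches Ivan: Eitan ∈ Infra.
(1) (exactly one): Chen ∈ Hiring.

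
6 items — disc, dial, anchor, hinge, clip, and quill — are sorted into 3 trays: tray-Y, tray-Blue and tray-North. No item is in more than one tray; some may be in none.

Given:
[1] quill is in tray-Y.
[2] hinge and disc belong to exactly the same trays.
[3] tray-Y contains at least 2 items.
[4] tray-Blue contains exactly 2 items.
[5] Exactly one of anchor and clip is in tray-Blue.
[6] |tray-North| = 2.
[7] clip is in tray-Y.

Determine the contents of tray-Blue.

tray-Blue = {anchor, dial}

From (1): quill ∈ tray-Y.
From (7): clip ∈ tray-Y.
(5) (exactly one): anchor ∈ tray-Blue.
Suppose disc ∈ tray-Blue: no assignment then satisfies all the clues, so disc ∉ tray-Blue.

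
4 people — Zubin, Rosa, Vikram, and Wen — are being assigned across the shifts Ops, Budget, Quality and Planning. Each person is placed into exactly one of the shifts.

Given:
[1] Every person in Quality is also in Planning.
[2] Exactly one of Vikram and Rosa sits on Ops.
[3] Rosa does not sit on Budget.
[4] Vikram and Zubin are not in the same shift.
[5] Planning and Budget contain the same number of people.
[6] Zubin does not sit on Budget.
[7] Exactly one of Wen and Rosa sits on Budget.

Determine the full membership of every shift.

Ops = {Rosa, Zubin}; Budget = {Wen}; Quality = {}; Planning = {Vikram}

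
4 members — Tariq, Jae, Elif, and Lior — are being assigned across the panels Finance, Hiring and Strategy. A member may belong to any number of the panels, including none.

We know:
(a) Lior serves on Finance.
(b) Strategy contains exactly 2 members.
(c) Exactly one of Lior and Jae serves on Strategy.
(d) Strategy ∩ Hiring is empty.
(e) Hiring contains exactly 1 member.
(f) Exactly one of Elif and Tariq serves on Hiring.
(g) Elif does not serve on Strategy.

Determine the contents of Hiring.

Hiring = {Elif}

From (a): Lior ∈ Finance.
From (g): Elif ∉ Strategy.
Suppose Tariq ∈ Hiring: no assignment then satisfies all the clues, so Tariq ∉ Hiring.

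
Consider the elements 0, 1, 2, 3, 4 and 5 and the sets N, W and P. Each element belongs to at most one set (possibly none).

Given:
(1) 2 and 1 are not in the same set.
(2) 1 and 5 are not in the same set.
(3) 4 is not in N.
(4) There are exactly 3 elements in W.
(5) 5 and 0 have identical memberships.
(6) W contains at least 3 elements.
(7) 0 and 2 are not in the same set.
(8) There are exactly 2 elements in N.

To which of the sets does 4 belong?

4: W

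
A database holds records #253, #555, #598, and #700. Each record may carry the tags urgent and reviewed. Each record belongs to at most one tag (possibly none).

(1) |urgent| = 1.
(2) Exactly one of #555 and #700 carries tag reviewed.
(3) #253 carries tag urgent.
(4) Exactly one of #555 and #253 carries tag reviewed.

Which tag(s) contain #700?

From (3): #253 ∈ urgent.
(1): urgent already has 1, so the rest are out.
(4) (exactly one): #555 ∈ reviewed.
(2) (exactly one): #700 ∉ reviewed.

#700: none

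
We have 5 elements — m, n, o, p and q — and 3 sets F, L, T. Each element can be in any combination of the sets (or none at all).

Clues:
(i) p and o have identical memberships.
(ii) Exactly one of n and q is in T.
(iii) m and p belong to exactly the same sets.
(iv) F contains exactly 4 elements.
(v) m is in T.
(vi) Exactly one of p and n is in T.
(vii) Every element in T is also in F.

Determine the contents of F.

F = {m, o, p, q}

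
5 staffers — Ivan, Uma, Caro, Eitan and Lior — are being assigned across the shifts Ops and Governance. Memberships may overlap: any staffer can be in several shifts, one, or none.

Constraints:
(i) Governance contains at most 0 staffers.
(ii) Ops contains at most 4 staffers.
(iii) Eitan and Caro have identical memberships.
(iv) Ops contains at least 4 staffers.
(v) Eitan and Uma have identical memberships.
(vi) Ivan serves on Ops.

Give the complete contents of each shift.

From (vi): Ivan ∈ Ops.
(i): Governance already has 0, so the rest are out.
Suppose Uma ∉ Ops: no assignment then satisfies all the clues, so Uma ∈ Ops.

Ops = {Caro, Eitan, Ivan, Uma}; Governance = {}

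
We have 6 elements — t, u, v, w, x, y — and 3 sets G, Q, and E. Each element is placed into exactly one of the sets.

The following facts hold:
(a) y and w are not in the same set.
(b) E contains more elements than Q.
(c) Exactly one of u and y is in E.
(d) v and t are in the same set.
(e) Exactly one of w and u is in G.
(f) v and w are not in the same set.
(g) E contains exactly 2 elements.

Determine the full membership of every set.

G = {t, u, v}; Q = {w}; E = {x, y}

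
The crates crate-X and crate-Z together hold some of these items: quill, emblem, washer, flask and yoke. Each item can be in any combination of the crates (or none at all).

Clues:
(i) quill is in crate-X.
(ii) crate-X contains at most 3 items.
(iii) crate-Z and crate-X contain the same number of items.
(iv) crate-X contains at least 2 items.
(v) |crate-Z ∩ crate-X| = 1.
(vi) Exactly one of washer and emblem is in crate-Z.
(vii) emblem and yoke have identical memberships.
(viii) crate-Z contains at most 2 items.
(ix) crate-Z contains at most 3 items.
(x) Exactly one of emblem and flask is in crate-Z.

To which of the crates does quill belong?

quill: crate-X

From (i): quill ∈ crate-X.
Suppose quill ∈ crate-Z: no assignment then satisfies all the clues, so quill ∉ crate-Z.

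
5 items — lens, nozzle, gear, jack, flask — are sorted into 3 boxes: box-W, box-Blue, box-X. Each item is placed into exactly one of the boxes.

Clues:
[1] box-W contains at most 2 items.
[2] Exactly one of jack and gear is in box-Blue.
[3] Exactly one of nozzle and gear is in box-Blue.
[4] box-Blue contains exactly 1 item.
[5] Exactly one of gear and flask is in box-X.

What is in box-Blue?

box-Blue = {gear}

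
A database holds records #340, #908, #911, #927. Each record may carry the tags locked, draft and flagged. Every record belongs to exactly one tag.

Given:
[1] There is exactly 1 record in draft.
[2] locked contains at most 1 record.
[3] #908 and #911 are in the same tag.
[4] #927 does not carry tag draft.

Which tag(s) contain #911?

#911: flagged

From (4): #927 ∉ draft.
Suppose #911 ∈ locked: no assignment then satisfies all the clues, so #911 ∉ locked.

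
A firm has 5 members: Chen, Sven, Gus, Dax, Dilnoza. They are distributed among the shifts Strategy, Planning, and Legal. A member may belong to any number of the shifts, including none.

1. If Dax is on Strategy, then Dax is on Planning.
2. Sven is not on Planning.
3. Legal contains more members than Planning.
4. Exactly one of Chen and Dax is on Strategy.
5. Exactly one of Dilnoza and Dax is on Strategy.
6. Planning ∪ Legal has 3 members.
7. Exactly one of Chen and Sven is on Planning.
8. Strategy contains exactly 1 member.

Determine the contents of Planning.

Planning = {Chen, Dax}

From (2): Sven ∉ Planning.
(7) (exactly one): Chen ∈ Planning.
Suppose Gus ∈ Planning: no assignment then satisfies all the clues, so Gus ∉ Planning.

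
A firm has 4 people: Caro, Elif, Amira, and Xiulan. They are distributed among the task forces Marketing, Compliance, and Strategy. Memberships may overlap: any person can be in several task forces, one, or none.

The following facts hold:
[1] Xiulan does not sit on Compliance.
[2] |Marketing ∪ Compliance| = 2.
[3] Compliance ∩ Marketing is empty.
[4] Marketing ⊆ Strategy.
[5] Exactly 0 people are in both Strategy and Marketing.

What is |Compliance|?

2

From (1): Xiulan ∉ Compliance.
Suppose Caro ∈ Marketing: no assignment then satisfies all the clues, so Caro ∉ Marketing.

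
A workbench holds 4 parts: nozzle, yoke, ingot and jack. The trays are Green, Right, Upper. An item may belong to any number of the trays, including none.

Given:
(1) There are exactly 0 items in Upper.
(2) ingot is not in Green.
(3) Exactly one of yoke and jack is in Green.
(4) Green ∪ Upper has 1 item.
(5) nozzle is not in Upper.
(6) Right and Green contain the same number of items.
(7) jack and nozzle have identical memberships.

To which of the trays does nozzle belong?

nozzle: none

From (2): ingot ∉ Green.
From (5): nozzle ∉ Upper.
(1): Upper already has 0, so the rest are out.
Suppose nozzle ∈ Green: no assignment then satisfies all the clues, so nozzle ∉ Green.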